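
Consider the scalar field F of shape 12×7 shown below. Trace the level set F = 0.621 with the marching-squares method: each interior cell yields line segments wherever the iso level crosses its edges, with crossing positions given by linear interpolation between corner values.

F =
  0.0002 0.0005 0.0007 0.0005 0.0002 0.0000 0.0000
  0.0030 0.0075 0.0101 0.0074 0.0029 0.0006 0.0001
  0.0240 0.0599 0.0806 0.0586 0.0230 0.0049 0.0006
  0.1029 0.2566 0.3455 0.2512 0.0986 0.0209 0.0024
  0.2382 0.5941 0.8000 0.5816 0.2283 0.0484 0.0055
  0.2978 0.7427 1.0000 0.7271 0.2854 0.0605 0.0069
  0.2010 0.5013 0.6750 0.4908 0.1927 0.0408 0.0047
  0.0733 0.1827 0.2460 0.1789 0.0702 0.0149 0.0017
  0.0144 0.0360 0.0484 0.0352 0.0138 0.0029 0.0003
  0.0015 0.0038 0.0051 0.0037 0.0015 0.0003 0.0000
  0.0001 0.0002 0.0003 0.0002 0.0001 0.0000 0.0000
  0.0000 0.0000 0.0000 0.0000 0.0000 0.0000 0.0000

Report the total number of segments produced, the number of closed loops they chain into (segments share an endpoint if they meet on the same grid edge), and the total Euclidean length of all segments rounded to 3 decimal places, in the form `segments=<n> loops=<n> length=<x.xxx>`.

cell (3,1): code 0100 → (3.606,2.000)–(4.000,1.131)
cell (3,2): code 1000 → (4.000,2.820)–(3.606,2.000)
cell (4,0): code 0100 → (4.181,1.000)–(5.000,0.726)
cell (4,1): code 1110 → (4.000,1.131)–(4.181,1.000)
cell (4,2): code 1101 → (4.271,3.000)–(4.000,2.820)
cell (4,3): code 1000 → (5.000,3.240)–(4.271,3.000)
cell (5,0): code 0010 → (5.000,0.726)–(5.504,1.000)
cell (5,1): code 0111 → (5.504,1.000)–(6.000,1.689)
cell (5,2): code 1011 → (6.000,2.293)–(5.449,3.000)
cell (5,3): code 0001 → (5.449,3.000)–(5.000,3.240)
cell (6,1): code 0010 → (6.000,1.689)–(6.126,2.000)
cell (6,2): code 0001 → (6.126,2.000)–(6.000,2.293)
total: 12 segments, chained into 1 closed loop(s), length Σ = 7.525979

segments=12 loops=1 length=7.526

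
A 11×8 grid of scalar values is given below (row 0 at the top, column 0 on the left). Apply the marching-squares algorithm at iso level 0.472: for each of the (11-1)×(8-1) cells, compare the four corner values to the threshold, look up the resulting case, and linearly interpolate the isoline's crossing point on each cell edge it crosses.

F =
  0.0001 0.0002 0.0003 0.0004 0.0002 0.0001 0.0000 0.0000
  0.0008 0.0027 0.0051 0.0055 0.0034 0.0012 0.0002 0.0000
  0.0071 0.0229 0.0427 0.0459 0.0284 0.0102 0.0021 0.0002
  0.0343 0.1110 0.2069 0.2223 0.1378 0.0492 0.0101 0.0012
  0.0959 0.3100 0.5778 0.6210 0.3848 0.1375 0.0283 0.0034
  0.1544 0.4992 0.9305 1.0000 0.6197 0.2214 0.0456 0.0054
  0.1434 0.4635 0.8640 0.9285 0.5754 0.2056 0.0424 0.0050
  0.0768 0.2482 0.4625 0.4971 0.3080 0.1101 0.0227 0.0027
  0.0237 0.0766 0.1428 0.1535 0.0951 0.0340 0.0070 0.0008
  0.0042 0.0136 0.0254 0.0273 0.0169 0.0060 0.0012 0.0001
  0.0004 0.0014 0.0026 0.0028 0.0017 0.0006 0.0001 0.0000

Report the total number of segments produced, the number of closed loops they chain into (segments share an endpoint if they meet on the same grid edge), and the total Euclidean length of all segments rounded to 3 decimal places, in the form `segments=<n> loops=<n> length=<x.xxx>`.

cell (3,1): code 0100 → (3.715,2.000)–(4.000,1.605)
cell (3,2): code 1100 → (3.626,3.000)–(3.715,2.000)
cell (3,3): code 1000 → (4.000,3.631)–(3.626,3.000)
cell (4,0): code 0100 → (4.856,1.000)–(5.000,0.921)
cell (4,1): code 1110 → (4.000,1.605)–(4.856,1.000)
cell (4,3): code 1101 → (4.371,4.000)–(4.000,3.631)
cell (4,4): code 1000 → (5.000,4.371)–(4.371,4.000)
cell (5,0): code 0010 → (5.000,0.921)–(5.762,1.000)
cell (5,1): code 0111 → (5.762,1.000)–(6.000,1.021)
cell (5,4): code 1001 → (6.000,4.280)–(5.000,4.371)
cell (6,1): code 0010 → (6.000,1.021)–(6.976,2.000)
cell (6,2): code 0111 → (6.976,2.000)–(7.000,2.275)
cell (6,3): code 1011 → (7.000,3.133)–(6.387,4.000)
cell (6,4): code 0001 → (6.387,4.000)–(6.000,4.280)
cell (7,2): code 0010 → (7.000,2.275)–(7.073,3.000)
cell (7,3): code 0001 → (7.073,3.000)–(7.000,3.133)
total: 16 segments, chained into 1 closed loop(s), length Σ = 10.777529

segments=16 loops=1 length=10.778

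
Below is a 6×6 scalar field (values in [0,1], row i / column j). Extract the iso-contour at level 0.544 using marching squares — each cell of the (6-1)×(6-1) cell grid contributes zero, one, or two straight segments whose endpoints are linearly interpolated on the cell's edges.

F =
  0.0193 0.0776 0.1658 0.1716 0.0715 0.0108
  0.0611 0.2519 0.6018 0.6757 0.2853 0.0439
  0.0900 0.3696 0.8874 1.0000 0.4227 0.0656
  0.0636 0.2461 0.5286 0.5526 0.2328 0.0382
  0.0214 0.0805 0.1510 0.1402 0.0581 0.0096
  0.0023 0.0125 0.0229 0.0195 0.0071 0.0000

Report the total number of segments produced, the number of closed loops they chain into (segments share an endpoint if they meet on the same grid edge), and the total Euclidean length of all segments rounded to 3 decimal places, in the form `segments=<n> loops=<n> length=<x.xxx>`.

cell (0,1): code 0100 → (0.867,2.000)–(1.000,1.835)
cell (0,2): code 1100 → (0.739,3.000)–(0.867,2.000)
cell (0,3): code 1000 → (1.000,3.337)–(0.739,3.000)
cell (1,1): code 0110 → (1.000,1.835)–(2.000,1.337)
cell (1,3): code 1001 → (2.000,3.790)–(1.000,3.337)
cell (2,1): code 0010 → (2.000,1.337)–(2.957,2.000)
cell (2,2): code 0111 → (2.957,2.000)–(3.000,2.642)
cell (2,3): code 1001 → (3.000,3.027)–(2.000,3.790)
cell (3,2): code 0010 → (3.000,2.642)–(3.021,3.000)
cell (3,3): code 0001 → (3.021,3.000)–(3.000,3.027)
total: 10 segments, chained into 1 closed loop(s), length Σ = 7.319813

segments=10 loops=1 length=7.320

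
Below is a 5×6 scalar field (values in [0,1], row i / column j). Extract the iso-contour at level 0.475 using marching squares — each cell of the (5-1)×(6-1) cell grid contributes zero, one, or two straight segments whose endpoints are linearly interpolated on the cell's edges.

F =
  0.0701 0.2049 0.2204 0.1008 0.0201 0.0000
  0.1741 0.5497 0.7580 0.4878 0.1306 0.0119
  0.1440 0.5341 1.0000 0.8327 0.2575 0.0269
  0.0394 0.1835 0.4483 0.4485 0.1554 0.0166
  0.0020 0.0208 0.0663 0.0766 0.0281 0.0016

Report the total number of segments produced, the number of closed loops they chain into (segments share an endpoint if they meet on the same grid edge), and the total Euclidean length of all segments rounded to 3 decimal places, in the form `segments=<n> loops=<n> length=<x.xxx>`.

cell (0,0): code 0100 → (0.783,1.000)–(1.000,0.801)
cell (0,1): code 1100 → (0.474,2.000)–(0.783,1.000)
cell (0,2): code 1100 → (0.967,3.000)–(0.474,2.000)
cell (0,3): code 1000 → (1.000,3.036)–(0.967,3.000)
cell (1,0): code 0110 → (1.000,0.801)–(2.000,0.849)
cell (1,3): code 1001 → (2.000,3.622)–(1.000,3.036)
cell (2,0): code 0010 → (2.000,0.849)–(2.169,1.000)
cell (2,1): code 0011 → (2.169,1.000)–(2.952,2.000)
cell (2,2): code 0011 → (2.952,2.000)–(2.931,3.000)
cell (2,3): code 0001 → (2.931,3.000)–(2.000,3.622)
total: 10 segments, chained into 1 closed loop(s), length Σ = 8.281561

segments=10 loops=1 length=8.282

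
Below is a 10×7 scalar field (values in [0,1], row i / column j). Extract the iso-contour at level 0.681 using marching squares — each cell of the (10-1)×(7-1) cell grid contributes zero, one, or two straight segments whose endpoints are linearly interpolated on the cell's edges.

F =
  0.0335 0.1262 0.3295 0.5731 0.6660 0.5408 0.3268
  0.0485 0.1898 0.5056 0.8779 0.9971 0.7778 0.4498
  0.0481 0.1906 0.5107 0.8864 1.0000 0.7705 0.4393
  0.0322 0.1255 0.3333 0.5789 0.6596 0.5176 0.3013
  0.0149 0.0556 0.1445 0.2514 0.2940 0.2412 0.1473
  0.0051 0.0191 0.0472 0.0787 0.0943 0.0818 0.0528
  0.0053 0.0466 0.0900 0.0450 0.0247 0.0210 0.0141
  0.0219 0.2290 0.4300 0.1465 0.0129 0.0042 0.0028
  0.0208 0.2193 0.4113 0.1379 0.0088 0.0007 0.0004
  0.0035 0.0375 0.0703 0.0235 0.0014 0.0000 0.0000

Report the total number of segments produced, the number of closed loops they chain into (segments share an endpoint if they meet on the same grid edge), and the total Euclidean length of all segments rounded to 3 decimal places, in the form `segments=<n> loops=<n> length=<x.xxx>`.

segments=10 loops=1 length=9.027

cell (0,2): code 0100 → (0.354,3.000)–(1.000,2.471)
cell (0,3): code 1100 → (0.045,4.000)–(0.354,3.000)
cell (0,4): code 1100 → (0.592,5.000)–(0.045,4.000)
cell (0,5): code 1000 → (1.000,5.295)–(0.592,5.000)
cell (1,2): code 0110 → (1.000,2.471)–(2.000,2.453)
cell (1,5): code 1001 → (2.000,5.270)–(1.000,5.295)
cell (2,2): code 0010 → (2.000,2.453)–(2.668,3.000)
cell (2,3): code 0011 → (2.668,3.000)–(2.937,4.000)
cell (2,4): code 0011 → (2.937,4.000)–(2.354,5.000)
cell (2,5): code 0001 → (2.354,5.000)–(2.000,5.270)
total: 10 segments, chained into 1 closed loop(s), length Σ = 9.026981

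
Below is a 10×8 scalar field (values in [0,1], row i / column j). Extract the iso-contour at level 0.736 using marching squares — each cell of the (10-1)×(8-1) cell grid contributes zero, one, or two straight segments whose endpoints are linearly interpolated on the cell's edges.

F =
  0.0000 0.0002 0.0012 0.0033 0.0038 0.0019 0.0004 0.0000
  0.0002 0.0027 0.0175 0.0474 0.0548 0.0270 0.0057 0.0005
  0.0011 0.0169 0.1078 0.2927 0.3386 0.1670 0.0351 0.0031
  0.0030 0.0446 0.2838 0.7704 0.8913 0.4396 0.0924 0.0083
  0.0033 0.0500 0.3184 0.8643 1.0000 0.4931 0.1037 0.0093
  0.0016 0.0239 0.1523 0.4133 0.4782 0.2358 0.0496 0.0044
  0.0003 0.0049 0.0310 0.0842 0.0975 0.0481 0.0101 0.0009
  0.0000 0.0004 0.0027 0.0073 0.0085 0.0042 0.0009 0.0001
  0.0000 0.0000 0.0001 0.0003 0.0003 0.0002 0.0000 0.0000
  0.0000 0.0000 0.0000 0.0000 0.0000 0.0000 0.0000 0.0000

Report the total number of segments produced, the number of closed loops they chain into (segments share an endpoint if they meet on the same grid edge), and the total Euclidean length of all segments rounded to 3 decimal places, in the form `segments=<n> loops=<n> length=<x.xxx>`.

segments=8 loops=1 length=5.715

cell (2,2): code 0100 → (2.928,3.000)–(3.000,2.929)
cell (2,3): code 1100 → (2.719,4.000)–(2.928,3.000)
cell (2,4): code 1000 → (3.000,4.344)–(2.719,4.000)
cell (3,2): code 0110 → (3.000,2.929)–(4.000,2.765)
cell (3,4): code 1001 → (4.000,4.521)–(3.000,4.344)
cell (4,2): code 0010 → (4.000,2.765)–(4.284,3.000)
cell (4,3): code 0011 → (4.284,3.000)–(4.506,4.000)
cell (4,4): code 0001 → (4.506,4.000)–(4.000,4.521)
total: 8 segments, chained into 1 closed loop(s), length Σ = 5.714831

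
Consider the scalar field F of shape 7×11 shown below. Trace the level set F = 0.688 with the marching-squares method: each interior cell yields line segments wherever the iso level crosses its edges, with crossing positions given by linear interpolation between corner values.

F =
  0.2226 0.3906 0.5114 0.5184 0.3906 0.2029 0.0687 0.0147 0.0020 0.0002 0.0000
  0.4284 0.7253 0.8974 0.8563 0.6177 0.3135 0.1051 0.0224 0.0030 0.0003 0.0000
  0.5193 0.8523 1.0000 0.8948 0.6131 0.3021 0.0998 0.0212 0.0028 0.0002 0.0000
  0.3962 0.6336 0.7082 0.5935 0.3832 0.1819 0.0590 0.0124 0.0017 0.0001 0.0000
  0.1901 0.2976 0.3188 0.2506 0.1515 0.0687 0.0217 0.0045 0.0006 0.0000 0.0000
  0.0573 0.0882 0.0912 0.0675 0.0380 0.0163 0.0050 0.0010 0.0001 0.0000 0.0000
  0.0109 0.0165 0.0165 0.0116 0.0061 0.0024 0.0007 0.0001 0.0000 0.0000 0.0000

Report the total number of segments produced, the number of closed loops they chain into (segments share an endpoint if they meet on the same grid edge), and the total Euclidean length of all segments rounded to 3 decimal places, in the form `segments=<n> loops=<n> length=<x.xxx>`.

cell (0,0): code 0100 → (0.889,1.000)–(1.000,0.874)
cell (0,1): code 1100 → (0.458,2.000)–(0.889,1.000)
cell (0,2): code 1100 → (0.502,3.000)–(0.458,2.000)
cell (0,3): code 1000 → (1.000,3.705)–(0.502,3.000)
cell (1,0): code 0110 → (1.000,0.874)–(2.000,0.507)
cell (1,3): code 1001 → (2.000,3.734)–(1.000,3.705)
cell (2,0): code 0010 → (2.000,0.507)–(2.751,1.000)
cell (2,1): code 0111 → (2.751,1.000)–(3.000,1.729)
cell (2,2): code 1011 → (3.000,2.176)–(2.686,3.000)
cell (2,3): code 0001 → (2.686,3.000)–(2.000,3.734)
cell (3,1): code 0010 → (3.000,1.729)–(3.052,2.000)
cell (3,2): code 0001 → (3.052,2.000)–(3.000,2.176)
total: 12 segments, chained into 1 closed loop(s), length Σ = 9.202379

segments=12 loops=1 length=9.202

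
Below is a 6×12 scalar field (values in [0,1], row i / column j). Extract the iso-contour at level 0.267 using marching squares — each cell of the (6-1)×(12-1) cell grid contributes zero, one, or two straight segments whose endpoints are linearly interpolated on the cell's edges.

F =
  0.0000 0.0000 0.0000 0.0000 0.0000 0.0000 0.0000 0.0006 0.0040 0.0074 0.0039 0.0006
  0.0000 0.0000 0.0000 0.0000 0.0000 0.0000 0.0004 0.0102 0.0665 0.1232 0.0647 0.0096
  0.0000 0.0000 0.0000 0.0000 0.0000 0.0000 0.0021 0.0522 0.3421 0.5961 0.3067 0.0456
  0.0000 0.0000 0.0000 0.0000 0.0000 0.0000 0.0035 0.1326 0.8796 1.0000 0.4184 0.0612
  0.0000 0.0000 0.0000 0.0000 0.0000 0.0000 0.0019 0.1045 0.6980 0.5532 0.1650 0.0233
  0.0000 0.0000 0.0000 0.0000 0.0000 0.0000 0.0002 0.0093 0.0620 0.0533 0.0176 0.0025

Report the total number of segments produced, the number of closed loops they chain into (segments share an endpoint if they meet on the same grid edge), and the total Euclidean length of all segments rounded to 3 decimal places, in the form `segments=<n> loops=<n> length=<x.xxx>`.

cell (1,7): code 0100 → (1.728,8.000)–(2.000,7.741)
cell (1,8): code 1100 → (1.304,9.000)–(1.728,8.000)
cell (1,9): code 1100 → (1.836,10.000)–(1.304,9.000)
cell (1,10): code 1000 → (2.000,10.152)–(1.836,10.000)
cell (2,7): code 0110 → (2.000,7.741)–(3.000,7.180)
cell (2,10): code 1001 → (3.000,10.424)–(2.000,10.152)
cell (3,7): code 0110 → (3.000,7.180)–(4.000,7.274)
cell (3,9): code 1011 → (4.000,9.737)–(3.597,10.000)
cell (3,10): code 0001 → (3.597,10.000)–(3.000,10.424)
cell (4,7): code 0010 → (4.000,7.274)–(4.678,8.000)
cell (4,8): code 0011 → (4.678,8.000)–(4.573,9.000)
cell (4,9): code 0001 → (4.573,9.000)–(4.000,9.737)
total: 12 segments, chained into 1 closed loop(s), length Σ = 10.151032

segments=12 loops=1 length=10.151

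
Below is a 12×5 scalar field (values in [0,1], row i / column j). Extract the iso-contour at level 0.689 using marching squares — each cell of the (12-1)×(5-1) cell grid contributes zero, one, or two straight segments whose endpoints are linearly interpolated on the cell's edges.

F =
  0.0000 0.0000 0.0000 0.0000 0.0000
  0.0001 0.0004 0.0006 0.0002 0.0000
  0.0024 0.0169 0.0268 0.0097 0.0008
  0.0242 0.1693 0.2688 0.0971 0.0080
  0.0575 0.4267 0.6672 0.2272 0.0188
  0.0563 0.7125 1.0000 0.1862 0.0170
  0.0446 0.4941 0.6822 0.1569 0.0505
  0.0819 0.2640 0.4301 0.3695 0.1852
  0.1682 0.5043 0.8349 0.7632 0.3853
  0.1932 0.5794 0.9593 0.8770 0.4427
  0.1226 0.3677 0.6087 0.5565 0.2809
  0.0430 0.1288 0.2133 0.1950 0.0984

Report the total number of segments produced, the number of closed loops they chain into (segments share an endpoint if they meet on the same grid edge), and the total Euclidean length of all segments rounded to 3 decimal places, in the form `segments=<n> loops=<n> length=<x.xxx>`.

cell (4,0): code 0100 → (4.918,1.000)–(5.000,0.964)
cell (4,1): code 1100 → (4.066,2.000)–(4.918,1.000)
cell (4,2): code 1000 → (5.000,2.382)–(4.066,2.000)
cell (5,0): code 0010 → (5.000,0.964)–(5.108,1.000)
cell (5,1): code 0011 → (5.108,1.000)–(5.979,2.000)
cell (5,2): code 0001 → (5.979,2.000)–(5.000,2.382)
cell (7,1): code 0100 → (7.640,2.000)–(8.000,1.559)
cell (7,2): code 1100 → (7.812,3.000)–(7.640,2.000)
cell (7,3): code 1000 → (8.000,3.196)–(7.812,3.000)
cell (8,1): code 0110 → (8.000,1.559)–(9.000,1.288)
cell (8,3): code 1001 → (9.000,3.433)–(8.000,3.196)
cell (9,1): code 0010 → (9.000,1.288)–(9.771,2.000)
cell (9,2): code 0011 → (9.771,2.000)–(9.587,3.000)
cell (9,3): code 0001 → (9.587,3.000)–(9.000,3.433)
total: 14 segments, chained into 2 closed loop(s), length Σ = 11.618398

segments=14 loops=2 length=11.618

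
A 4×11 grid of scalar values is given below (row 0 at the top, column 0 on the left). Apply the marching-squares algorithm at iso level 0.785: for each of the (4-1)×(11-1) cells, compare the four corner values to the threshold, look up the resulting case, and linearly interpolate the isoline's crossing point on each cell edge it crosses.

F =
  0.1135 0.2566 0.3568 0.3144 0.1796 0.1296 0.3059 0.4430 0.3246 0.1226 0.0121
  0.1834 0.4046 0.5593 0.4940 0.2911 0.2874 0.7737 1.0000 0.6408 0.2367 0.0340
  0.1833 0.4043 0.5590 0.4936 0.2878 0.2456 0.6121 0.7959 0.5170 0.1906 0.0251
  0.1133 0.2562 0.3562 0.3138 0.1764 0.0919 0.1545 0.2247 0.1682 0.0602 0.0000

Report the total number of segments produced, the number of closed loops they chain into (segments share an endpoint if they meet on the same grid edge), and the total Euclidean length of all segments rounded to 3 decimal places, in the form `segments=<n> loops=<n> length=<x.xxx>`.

cell (0,6): code 0100 → (0.614,7.000)–(1.000,6.050)
cell (0,7): code 1000 → (1.000,7.599)–(0.614,7.000)
cell (1,6): code 0110 → (1.000,6.050)–(2.000,6.941)
cell (1,7): code 1001 → (2.000,7.039)–(1.000,7.599)
cell (2,6): code 0010 → (2.000,6.941)–(2.019,7.000)
cell (2,7): code 0001 → (2.019,7.000)–(2.000,7.039)
total: 6 segments, chained into 1 closed loop(s), length Σ = 4.328561

segments=6 loops=1 length=4.329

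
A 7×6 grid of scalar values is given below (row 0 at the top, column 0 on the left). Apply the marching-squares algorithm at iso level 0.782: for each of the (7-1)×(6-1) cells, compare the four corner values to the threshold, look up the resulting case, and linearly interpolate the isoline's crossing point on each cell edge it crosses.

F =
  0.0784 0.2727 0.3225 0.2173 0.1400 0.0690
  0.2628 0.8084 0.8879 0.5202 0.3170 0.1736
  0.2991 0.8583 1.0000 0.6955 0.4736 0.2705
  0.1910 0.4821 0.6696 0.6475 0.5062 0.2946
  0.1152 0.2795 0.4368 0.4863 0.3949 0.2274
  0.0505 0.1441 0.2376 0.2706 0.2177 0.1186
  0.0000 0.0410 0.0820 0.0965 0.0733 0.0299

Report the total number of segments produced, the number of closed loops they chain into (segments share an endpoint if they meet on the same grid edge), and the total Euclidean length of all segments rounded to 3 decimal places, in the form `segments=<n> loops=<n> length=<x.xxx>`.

cell (0,0): code 0100 → (0.951,1.000)–(1.000,0.952)
cell (0,1): code 1100 → (0.813,2.000)–(0.951,1.000)
cell (0,2): code 1000 → (1.000,2.288)–(0.813,2.000)
cell (1,0): code 0110 → (1.000,0.952)–(2.000,0.864)
cell (1,2): code 1001 → (2.000,2.716)–(1.000,2.288)
cell (2,0): code 0010 → (2.000,0.864)–(2.203,1.000)
cell (2,1): code 0011 → (2.203,1.000)–(2.660,2.000)
cell (2,2): code 0001 → (2.660,2.000)–(2.000,2.716)
total: 8 segments, chained into 1 closed loop(s), length Σ = 5.831195

segments=8 loops=1 length=5.831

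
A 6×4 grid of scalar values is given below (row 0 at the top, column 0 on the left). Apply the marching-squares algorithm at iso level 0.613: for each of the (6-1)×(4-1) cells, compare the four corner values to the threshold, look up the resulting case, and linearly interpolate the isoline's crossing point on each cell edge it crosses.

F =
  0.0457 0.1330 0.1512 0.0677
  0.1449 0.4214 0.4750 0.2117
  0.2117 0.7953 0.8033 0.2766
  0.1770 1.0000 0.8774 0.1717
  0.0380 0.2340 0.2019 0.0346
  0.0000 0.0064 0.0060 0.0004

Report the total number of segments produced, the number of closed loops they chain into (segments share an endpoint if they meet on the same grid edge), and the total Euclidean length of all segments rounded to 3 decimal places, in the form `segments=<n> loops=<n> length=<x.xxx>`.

segments=8 loops=1 length=6.517

cell (1,0): code 0100 → (1.512,1.000)–(2.000,0.688)
cell (1,1): code 1100 → (1.420,2.000)–(1.512,1.000)
cell (1,2): code 1000 → (2.000,2.361)–(1.420,2.000)
cell (2,0): code 0110 → (2.000,0.688)–(3.000,0.530)
cell (2,2): code 1001 → (3.000,2.375)–(2.000,2.361)
cell (3,0): code 0010 → (3.000,0.530)–(3.505,1.000)
cell (3,1): code 0011 → (3.505,1.000)–(3.391,2.000)
cell (3,2): code 0001 → (3.391,2.000)–(3.000,2.375)
total: 8 segments, chained into 1 closed loop(s), length Σ = 6.517263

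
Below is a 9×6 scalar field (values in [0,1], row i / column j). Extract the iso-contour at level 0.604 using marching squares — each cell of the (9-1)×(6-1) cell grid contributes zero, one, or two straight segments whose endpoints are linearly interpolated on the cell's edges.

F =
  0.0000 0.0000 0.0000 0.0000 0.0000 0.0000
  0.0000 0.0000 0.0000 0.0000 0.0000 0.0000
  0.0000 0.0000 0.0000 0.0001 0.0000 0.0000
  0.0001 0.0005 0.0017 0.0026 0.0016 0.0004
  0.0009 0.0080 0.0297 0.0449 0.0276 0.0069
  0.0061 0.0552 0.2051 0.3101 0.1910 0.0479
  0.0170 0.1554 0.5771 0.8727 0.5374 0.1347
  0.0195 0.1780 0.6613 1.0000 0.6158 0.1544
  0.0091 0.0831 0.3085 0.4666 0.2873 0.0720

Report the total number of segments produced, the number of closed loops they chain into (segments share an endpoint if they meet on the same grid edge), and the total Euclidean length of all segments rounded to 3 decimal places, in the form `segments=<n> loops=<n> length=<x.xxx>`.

segments=10 loops=1 length=6.633

cell (5,2): code 0100 → (5.522,3.000)–(6.000,2.091)
cell (5,3): code 1000 → (6.000,3.801)–(5.522,3.000)
cell (6,1): code 0100 → (6.319,2.000)–(7.000,1.881)
cell (6,2): code 1110 → (6.000,2.091)–(6.319,2.000)
cell (6,3): code 1101 → (6.849,4.000)–(6.000,3.801)
cell (6,4): code 1000 → (7.000,4.026)–(6.849,4.000)
cell (7,1): code 0010 → (7.000,1.881)–(7.162,2.000)
cell (7,2): code 0011 → (7.162,2.000)–(7.742,3.000)
cell (7,3): code 0011 → (7.742,3.000)–(7.036,4.000)
cell (7,4): code 0001 → (7.036,4.000)–(7.000,4.026)
total: 10 segments, chained into 1 closed loop(s), length Σ = 6.633351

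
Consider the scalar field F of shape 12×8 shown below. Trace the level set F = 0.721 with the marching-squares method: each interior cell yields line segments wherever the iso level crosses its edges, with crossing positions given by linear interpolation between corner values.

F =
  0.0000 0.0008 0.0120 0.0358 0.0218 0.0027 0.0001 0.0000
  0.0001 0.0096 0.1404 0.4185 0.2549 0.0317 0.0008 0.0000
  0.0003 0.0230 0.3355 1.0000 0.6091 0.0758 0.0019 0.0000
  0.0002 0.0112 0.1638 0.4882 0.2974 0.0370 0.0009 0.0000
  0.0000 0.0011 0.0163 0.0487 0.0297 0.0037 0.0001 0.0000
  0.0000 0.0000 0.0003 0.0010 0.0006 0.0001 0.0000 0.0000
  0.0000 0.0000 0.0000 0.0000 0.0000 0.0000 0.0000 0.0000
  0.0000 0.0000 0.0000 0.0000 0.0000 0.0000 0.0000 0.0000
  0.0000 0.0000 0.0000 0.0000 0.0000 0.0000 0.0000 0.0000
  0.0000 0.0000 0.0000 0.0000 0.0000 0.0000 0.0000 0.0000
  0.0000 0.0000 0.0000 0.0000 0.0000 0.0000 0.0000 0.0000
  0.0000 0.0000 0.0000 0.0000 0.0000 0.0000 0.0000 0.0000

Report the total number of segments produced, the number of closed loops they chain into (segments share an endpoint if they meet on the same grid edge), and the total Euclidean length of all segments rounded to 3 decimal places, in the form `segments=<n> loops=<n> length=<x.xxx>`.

segments=4 loops=1 length=3.084

cell (1,2): code 0100 → (1.520,3.000)–(2.000,2.580)
cell (1,3): code 1000 → (2.000,3.714)–(1.520,3.000)
cell (2,2): code 0010 → (2.000,2.580)–(2.545,3.000)
cell (2,3): code 0001 → (2.545,3.000)–(2.000,3.714)
total: 4 segments, chained into 1 closed loop(s), length Σ = 3.083766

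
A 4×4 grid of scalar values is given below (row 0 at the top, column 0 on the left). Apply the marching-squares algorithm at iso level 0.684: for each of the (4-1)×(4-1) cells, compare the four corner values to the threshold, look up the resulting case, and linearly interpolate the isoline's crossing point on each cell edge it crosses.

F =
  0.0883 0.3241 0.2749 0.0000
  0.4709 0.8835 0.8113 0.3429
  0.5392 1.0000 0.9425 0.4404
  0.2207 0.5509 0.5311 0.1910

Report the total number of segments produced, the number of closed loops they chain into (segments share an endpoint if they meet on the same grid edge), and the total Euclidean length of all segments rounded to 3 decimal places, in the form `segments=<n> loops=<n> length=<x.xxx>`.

segments=8 loops=1 length=6.816

cell (0,0): code 0100 → (0.643,1.000)–(1.000,0.516)
cell (0,1): code 1100 → (0.763,2.000)–(0.643,1.000)
cell (0,2): code 1000 → (1.000,2.272)–(0.763,2.000)
cell (1,0): code 0110 → (1.000,0.516)–(2.000,0.314)
cell (1,2): code 1001 → (2.000,2.515)–(1.000,2.272)
cell (2,0): code 0010 → (2.000,0.314)–(2.704,1.000)
cell (2,1): code 0011 → (2.704,1.000)–(2.628,2.000)
cell (2,2): code 0001 → (2.628,2.000)–(2.000,2.515)
total: 8 segments, chained into 1 closed loop(s), length Σ = 6.815765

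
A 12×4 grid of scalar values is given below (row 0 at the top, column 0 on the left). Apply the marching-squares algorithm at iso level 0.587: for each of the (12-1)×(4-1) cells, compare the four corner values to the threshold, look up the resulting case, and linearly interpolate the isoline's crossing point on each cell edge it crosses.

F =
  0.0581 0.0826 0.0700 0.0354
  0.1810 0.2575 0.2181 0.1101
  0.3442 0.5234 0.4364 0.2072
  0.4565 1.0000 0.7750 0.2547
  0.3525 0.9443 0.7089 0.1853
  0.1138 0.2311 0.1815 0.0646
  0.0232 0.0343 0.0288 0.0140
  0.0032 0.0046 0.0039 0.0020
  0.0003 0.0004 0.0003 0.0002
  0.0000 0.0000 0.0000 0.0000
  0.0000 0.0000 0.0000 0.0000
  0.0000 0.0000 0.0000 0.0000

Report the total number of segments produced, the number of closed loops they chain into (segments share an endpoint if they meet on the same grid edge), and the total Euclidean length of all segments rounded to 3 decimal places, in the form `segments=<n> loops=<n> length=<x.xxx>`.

segments=8 loops=1 length=7.031

cell (2,0): code 0100 → (2.133,1.000)–(3.000,0.240)
cell (2,1): code 1100 → (2.445,2.000)–(2.133,1.000)
cell (2,2): code 1000 → (3.000,2.361)–(2.445,2.000)
cell (3,0): code 0110 → (3.000,0.240)–(4.000,0.396)
cell (3,2): code 1001 → (4.000,2.233)–(3.000,2.361)
cell (4,0): code 0010 → (4.000,0.396)–(4.501,1.000)
cell (4,1): code 0011 → (4.501,1.000)–(4.231,2.000)
cell (4,2): code 0001 → (4.231,2.000)–(4.000,2.233)
total: 8 segments, chained into 1 closed loop(s), length Σ = 7.031038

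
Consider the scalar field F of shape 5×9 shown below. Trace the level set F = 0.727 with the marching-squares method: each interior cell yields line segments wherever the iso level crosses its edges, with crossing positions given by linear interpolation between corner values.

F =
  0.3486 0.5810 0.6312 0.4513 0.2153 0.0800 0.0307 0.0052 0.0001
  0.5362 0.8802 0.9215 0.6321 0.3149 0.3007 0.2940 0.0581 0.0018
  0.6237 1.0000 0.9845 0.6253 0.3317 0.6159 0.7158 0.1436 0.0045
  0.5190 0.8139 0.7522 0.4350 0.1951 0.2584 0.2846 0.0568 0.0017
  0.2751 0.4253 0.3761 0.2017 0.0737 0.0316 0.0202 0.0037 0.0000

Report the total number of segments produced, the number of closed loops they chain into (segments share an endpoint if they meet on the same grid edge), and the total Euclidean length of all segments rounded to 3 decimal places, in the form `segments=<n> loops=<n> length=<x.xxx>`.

segments=10 loops=1 length=8.440

cell (0,0): code 0100 → (0.488,1.000)–(1.000,0.555)
cell (0,1): code 1100 → (0.330,2.000)–(0.488,1.000)
cell (0,2): code 1000 → (1.000,2.672)–(0.330,2.000)
cell (1,0): code 0110 → (1.000,0.555)–(2.000,0.275)
cell (1,2): code 1001 → (2.000,2.717)–(1.000,2.672)
cell (2,0): code 0110 → (2.000,0.275)–(3.000,0.705)
cell (2,2): code 1001 → (3.000,2.079)–(2.000,2.717)
cell (3,0): code 0010 → (3.000,0.705)–(3.224,1.000)
cell (3,1): code 0011 → (3.224,1.000)–(3.067,2.000)
cell (3,2): code 0001 → (3.067,2.000)–(3.000,2.079)
total: 10 segments, chained into 1 closed loop(s), length Σ = 8.440273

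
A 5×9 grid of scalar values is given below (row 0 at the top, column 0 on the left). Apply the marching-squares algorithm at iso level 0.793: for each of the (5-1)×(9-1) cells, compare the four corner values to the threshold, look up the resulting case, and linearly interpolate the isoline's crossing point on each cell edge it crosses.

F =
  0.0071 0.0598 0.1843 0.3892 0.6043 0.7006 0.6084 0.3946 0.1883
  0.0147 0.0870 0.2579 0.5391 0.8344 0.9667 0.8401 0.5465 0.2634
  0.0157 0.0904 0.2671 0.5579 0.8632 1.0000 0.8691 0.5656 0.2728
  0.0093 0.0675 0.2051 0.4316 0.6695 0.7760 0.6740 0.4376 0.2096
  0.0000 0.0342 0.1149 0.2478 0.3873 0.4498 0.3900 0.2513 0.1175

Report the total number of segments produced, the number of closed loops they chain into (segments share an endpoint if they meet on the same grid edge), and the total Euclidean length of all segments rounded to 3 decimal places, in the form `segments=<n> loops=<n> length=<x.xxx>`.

cell (0,3): code 0100 → (0.820,4.000)–(1.000,3.860)
cell (0,4): code 1100 → (0.347,5.000)–(0.820,4.000)
cell (0,5): code 1100 → (0.797,6.000)–(0.347,5.000)
cell (0,6): code 1000 → (1.000,6.160)–(0.797,6.000)
cell (1,3): code 0110 → (1.000,3.860)–(2.000,3.770)
cell (1,6): code 1001 → (2.000,6.251)–(1.000,6.160)
cell (2,3): code 0010 → (2.000,3.770)–(2.362,4.000)
cell (2,4): code 0011 → (2.362,4.000)–(2.924,5.000)
cell (2,5): code 0011 → (2.924,5.000)–(2.390,6.000)
cell (2,6): code 0001 → (2.390,6.000)–(2.000,6.251)
total: 10 segments, chained into 1 closed loop(s), length Σ = 7.871191

segments=10 loops=1 length=7.871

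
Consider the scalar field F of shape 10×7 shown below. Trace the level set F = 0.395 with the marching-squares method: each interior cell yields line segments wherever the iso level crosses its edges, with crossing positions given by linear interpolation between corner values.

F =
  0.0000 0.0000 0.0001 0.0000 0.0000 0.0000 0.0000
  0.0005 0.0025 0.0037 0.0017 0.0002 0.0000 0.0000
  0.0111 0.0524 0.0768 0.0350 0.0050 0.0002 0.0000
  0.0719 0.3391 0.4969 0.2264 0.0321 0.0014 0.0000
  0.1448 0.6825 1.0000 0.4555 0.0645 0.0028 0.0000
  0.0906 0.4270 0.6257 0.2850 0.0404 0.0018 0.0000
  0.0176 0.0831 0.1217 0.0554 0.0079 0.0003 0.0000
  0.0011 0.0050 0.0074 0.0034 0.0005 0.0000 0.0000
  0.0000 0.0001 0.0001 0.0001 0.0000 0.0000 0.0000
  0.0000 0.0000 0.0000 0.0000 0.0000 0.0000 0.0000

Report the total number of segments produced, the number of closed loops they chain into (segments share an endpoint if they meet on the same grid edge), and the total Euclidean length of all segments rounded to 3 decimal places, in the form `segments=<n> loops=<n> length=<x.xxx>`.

segments=12 loops=1 length=8.007

cell (2,1): code 0100 → (2.757,2.000)–(3.000,1.354)
cell (2,2): code 1000 → (3.000,2.377)–(2.757,2.000)
cell (3,0): code 0100 → (3.163,1.000)–(4.000,0.465)
cell (3,1): code 1110 → (3.000,1.354)–(3.163,1.000)
cell (3,2): code 1101 → (3.736,3.000)–(3.000,2.377)
cell (3,3): code 1000 → (4.000,3.155)–(3.736,3.000)
cell (4,0): code 0110 → (4.000,0.465)–(5.000,0.905)
cell (4,2): code 1011 → (5.000,2.677)–(4.355,3.000)
cell (4,3): code 0001 → (4.355,3.000)–(4.000,3.155)
cell (5,0): code 0010 → (5.000,0.905)–(5.093,1.000)
cell (5,1): code 0011 → (5.093,1.000)–(5.458,2.000)
cell (5,2): code 0001 → (5.458,2.000)–(5.000,2.677)
total: 12 segments, chained into 1 closed loop(s), length Σ = 8.007288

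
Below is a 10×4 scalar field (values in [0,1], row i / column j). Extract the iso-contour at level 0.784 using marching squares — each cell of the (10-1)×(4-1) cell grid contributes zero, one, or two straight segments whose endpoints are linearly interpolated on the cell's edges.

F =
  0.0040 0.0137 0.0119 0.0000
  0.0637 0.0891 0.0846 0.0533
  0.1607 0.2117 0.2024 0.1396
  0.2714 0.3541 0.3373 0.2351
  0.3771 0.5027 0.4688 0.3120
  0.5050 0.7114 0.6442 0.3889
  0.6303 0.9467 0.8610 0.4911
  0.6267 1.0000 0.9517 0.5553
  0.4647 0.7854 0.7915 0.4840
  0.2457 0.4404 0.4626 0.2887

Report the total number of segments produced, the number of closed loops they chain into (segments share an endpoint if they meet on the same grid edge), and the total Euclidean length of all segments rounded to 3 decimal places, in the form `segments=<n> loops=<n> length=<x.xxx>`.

cell (5,0): code 0100 → (5.309,1.000)–(6.000,0.486)
cell (5,1): code 1100 → (5.645,2.000)–(5.309,1.000)
cell (5,2): code 1000 → (6.000,2.208)–(5.645,2.000)
cell (6,0): code 0110 → (6.000,0.486)–(7.000,0.421)
cell (6,2): code 1001 → (7.000,2.423)–(6.000,2.208)
cell (7,0): code 0110 → (7.000,0.421)–(8.000,0.996)
cell (7,2): code 1001 → (8.000,2.024)–(7.000,2.423)
cell (8,0): code 0010 → (8.000,0.996)–(8.004,1.000)
cell (8,1): code 0011 → (8.004,1.000)–(8.023,2.000)
cell (8,2): code 0001 → (8.023,2.000)–(8.000,2.024)
total: 10 segments, chained into 1 closed loop(s), length Σ = 7.622535

segments=10 loops=1 length=7.623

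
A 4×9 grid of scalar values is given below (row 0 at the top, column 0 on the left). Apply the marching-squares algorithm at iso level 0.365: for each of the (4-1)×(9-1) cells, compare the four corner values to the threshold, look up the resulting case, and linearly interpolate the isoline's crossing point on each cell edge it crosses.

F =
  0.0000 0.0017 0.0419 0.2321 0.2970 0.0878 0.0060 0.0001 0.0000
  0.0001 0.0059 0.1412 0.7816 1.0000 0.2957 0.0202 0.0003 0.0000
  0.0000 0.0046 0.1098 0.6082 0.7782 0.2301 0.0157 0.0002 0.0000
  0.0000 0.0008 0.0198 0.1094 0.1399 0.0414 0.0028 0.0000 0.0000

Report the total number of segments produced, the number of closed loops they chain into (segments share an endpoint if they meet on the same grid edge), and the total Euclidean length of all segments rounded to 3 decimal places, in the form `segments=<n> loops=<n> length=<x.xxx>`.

cell (0,2): code 0100 → (0.242,3.000)–(1.000,2.349)
cell (0,3): code 1100 → (0.097,4.000)–(0.242,3.000)
cell (0,4): code 1000 → (1.000,4.902)–(0.097,4.000)
cell (1,2): code 0110 → (1.000,2.349)–(2.000,2.512)
cell (1,4): code 1001 → (2.000,4.754)–(1.000,4.902)
cell (2,2): code 0010 → (2.000,2.512)–(2.488,3.000)
cell (2,3): code 0011 → (2.488,3.000)–(2.647,4.000)
cell (2,4): code 0001 → (2.647,4.000)–(2.000,4.754)
total: 8 segments, chained into 1 closed loop(s), length Σ = 8.005845

segments=8 loops=1 length=8.006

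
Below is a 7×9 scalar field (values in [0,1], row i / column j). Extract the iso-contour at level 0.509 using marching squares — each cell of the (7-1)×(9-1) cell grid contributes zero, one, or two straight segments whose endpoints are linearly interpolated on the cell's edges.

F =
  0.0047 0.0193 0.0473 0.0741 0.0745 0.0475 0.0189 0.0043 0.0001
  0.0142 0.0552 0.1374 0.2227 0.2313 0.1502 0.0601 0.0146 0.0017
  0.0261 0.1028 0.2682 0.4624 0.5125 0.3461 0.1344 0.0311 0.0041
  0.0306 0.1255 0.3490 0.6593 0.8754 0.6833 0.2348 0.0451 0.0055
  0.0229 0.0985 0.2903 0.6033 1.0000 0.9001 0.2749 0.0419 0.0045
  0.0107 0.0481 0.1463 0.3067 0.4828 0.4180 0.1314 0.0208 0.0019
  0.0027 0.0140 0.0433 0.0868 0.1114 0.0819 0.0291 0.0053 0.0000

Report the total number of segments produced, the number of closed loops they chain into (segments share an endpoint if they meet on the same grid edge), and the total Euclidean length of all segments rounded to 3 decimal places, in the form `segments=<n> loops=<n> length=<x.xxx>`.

segments=12 loops=1 length=9.396

cell (1,3): code 0100 → (1.988,4.000)–(2.000,3.930)
cell (1,4): code 1000 → (2.000,4.021)–(1.988,4.000)
cell (2,2): code 0100 → (2.237,3.000)–(3.000,2.516)
cell (2,3): code 1110 → (2.000,3.930)–(2.237,3.000)
cell (2,4): code 1101 → (2.483,5.000)–(2.000,4.021)
cell (2,5): code 1000 → (3.000,5.389)–(2.483,5.000)
cell (3,2): code 0110 → (3.000,2.516)–(4.000,2.699)
cell (3,5): code 1001 → (4.000,5.626)–(3.000,5.389)
cell (4,2): code 0010 → (4.000,2.699)–(4.318,3.000)
cell (4,3): code 0011 → (4.318,3.000)–(4.949,4.000)
cell (4,4): code 0011 → (4.949,4.000)–(4.811,5.000)
cell (4,5): code 0001 → (4.811,5.000)–(4.000,5.626)
total: 12 segments, chained into 1 closed loop(s), length Σ = 9.396480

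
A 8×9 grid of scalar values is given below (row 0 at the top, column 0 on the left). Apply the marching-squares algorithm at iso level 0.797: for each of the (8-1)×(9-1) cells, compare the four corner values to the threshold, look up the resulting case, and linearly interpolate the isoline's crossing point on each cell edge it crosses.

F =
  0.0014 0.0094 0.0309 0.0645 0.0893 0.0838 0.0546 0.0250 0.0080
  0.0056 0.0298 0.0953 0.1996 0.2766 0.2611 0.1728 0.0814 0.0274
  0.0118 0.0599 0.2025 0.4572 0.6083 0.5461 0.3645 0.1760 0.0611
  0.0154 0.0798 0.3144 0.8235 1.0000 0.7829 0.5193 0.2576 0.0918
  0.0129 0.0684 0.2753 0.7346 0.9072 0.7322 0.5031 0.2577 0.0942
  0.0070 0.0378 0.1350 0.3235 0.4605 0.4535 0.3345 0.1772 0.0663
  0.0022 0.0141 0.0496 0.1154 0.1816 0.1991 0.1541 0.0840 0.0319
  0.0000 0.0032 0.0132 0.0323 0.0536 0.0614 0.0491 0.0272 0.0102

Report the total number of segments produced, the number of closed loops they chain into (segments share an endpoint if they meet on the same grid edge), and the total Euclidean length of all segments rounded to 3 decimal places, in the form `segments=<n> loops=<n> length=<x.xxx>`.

segments=8 loops=1 length=5.752

cell (2,2): code 0100 → (2.928,3.000)–(3.000,2.948)
cell (2,3): code 1100 → (2.482,4.000)–(2.928,3.000)
cell (2,4): code 1000 → (3.000,4.935)–(2.482,4.000)
cell (3,2): code 0010 → (3.000,2.948)–(3.298,3.000)
cell (3,3): code 0111 → (3.298,3.000)–(4.000,3.362)
cell (3,4): code 1001 → (4.000,4.630)–(3.000,4.935)
cell (4,3): code 0010 → (4.000,3.362)–(4.247,4.000)
cell (4,4): code 0001 → (4.247,4.000)–(4.000,4.630)
total: 8 segments, chained into 1 closed loop(s), length Σ = 5.751618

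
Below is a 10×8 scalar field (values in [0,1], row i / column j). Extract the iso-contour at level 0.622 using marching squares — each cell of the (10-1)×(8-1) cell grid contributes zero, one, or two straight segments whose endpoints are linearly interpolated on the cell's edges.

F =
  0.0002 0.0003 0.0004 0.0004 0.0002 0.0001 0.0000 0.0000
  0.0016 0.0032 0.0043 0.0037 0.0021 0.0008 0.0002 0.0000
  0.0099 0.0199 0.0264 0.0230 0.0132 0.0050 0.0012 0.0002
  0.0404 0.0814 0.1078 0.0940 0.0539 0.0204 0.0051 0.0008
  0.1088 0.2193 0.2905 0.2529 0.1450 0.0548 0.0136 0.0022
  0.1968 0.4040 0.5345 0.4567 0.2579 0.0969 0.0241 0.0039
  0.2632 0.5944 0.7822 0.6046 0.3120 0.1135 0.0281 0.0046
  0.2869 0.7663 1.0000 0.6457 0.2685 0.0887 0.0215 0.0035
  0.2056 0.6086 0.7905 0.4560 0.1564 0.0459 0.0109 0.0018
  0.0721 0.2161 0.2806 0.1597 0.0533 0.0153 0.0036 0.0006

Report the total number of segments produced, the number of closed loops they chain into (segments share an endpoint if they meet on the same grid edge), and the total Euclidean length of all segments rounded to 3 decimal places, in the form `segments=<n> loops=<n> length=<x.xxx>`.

cell (5,1): code 0100 → (5.353,2.000)–(6.000,1.147)
cell (5,2): code 1000 → (6.000,2.902)–(5.353,2.000)
cell (6,0): code 0100 → (6.161,1.000)–(7.000,0.699)
cell (6,1): code 1110 → (6.000,1.147)–(6.161,1.000)
cell (6,2): code 1101 → (6.423,3.000)–(6.000,2.902)
cell (6,3): code 1000 → (7.000,3.063)–(6.423,3.000)
cell (7,0): code 0010 → (7.000,0.699)–(7.915,1.000)
cell (7,1): code 0111 → (7.915,1.000)–(8.000,1.074)
cell (7,2): code 1011 → (8.000,2.504)–(7.125,3.000)
cell (7,3): code 0001 → (7.125,3.000)–(7.000,3.063)
cell (8,1): code 0010 → (8.000,1.074)–(8.330,2.000)
cell (8,2): code 0001 → (8.330,2.000)–(8.000,2.504)
total: 12 segments, chained into 1 closed loop(s), length Σ = 8.111986

segments=12 loops=1 length=8.112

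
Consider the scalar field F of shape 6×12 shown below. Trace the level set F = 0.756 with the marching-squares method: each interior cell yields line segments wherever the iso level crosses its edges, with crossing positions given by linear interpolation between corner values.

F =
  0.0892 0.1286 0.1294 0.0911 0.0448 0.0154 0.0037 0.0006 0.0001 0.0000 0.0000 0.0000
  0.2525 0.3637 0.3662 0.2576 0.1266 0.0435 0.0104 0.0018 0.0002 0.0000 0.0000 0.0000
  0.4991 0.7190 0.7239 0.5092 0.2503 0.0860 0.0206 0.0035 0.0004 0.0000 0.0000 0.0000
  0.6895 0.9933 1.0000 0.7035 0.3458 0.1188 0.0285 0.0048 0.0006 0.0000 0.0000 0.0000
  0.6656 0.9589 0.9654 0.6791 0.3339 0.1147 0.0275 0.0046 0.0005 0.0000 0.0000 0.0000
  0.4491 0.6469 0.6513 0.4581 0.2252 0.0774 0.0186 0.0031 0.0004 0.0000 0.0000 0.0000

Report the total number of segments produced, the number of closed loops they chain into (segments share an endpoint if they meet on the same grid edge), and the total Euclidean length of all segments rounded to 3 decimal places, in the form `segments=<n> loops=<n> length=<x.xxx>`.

cell (2,0): code 0100 → (2.135,1.000)–(3.000,0.219)
cell (2,1): code 1100 → (2.116,2.000)–(2.135,1.000)
cell (2,2): code 1000 → (3.000,2.823)–(2.116,2.000)
cell (3,0): code 0110 → (3.000,0.219)–(4.000,0.308)
cell (3,2): code 1001 → (4.000,2.731)–(3.000,2.823)
cell (4,0): code 0010 → (4.000,0.308)–(4.650,1.000)
cell (4,1): code 0011 → (4.650,1.000)–(4.667,2.000)
cell (4,2): code 0001 → (4.667,2.000)–(4.000,2.731)
total: 8 segments, chained into 1 closed loop(s), length Σ = 8.320705

segments=8 loops=1 length=8.321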